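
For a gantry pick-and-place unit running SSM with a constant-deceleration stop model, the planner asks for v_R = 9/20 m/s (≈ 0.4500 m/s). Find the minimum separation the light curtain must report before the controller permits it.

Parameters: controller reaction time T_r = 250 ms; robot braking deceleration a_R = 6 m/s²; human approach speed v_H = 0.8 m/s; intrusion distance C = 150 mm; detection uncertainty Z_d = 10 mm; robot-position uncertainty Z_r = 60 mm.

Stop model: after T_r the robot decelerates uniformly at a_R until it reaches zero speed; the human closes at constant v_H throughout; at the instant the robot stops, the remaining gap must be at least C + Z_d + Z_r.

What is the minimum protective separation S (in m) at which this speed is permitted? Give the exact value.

braking lasts T_s = (9/20)/6 = 0.0750 s
robot in T_r: 0.4500·0.2500 = 0.1125 m
robot under decel: 0.4500²/(2·6.0000) = 0.0169 m
person approaches 0.8000·(0.2500+0.0750) = 0.2600 m
residual clearance needed = 0.1500+0.0100+0.0600 = 0.2200 m
S_min ≈ 0.1125+0.0169+0.2600+0.2200  ⇒  S_min = 39/64 m

S_min = 39/64 m = 0.6094 m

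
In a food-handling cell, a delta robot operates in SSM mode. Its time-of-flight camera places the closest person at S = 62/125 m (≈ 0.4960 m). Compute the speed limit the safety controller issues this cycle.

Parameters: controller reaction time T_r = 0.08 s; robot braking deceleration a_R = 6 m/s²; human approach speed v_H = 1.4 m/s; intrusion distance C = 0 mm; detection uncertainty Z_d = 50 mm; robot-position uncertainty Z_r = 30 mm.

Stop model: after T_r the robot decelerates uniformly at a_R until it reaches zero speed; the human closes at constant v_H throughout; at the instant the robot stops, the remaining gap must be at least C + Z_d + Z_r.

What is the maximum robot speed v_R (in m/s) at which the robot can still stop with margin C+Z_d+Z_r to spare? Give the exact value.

v_R_max = 4/5 m/s = 0.8000 m/s

quadratic (1/12)·v² + (47/150)·v + (-38/125) = 0
  disc = (47/150)² − 4·(1/12)·(-38/125) = 4489/22500 ; √disc = 67/150
  v_R = (−(47/150) + 67/150) / (2·(1/12)) = 4/5 m/s
check:
braking lasts T_s = (4/5)/6 = 0.1333 s
robot covers v_R·T_r = 0.8000·0.0800 = 0.0640 m before braking
robot covers 0.8000·0.1333 − ½·6.0000·0.1333² = 0.0533 m while stopping
human closes 1.4000·0.2133 = 0.2987 m
C+Z_d+Z_r = 0.0000+0.0500+0.0300 = 0.0800 m
sum ≈ 0.0640+0.0533+0.2987+0.0800 ≈ 0.4960 m = S ✓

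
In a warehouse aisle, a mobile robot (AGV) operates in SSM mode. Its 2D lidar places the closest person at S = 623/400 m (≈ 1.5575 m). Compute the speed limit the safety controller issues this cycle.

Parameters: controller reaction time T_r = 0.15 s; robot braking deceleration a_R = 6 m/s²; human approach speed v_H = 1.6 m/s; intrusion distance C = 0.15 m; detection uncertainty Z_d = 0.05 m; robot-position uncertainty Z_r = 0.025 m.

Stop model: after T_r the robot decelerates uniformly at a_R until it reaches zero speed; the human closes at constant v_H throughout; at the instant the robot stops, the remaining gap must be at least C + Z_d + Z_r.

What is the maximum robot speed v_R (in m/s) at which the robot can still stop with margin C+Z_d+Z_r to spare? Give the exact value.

collect terms ⇒ (1/12)·v_R² + (5/12)·v_R + (-437/400) = 0
  disc = (5/12)² − 4·(1/12)·(-437/400) = 121/225 ; √disc = 11/15
  v_R = (−(5/12) + 11/15) / (2·(1/12)) = 19/10 m/s
check:
braking lasts T_s = (19/10)/6 = 0.3167 s
reaction-phase robot travel = 1.9000·0.1500 = 0.2850 m
braking distance = 1.9000²/(2·6.0000) = 0.3008 m
person approaches 1.6000·(0.1500+0.3167) = 0.7467 m
C+Z_d+Z_r = 0.1500+0.0500+0.0250 = 0.2250 m
sum ≈ 0.2850+0.3008+0.7467+0.2250 ≈ 1.5575 m = S ✓

v_R_max = 19/10 m/s = 1.9000 m/s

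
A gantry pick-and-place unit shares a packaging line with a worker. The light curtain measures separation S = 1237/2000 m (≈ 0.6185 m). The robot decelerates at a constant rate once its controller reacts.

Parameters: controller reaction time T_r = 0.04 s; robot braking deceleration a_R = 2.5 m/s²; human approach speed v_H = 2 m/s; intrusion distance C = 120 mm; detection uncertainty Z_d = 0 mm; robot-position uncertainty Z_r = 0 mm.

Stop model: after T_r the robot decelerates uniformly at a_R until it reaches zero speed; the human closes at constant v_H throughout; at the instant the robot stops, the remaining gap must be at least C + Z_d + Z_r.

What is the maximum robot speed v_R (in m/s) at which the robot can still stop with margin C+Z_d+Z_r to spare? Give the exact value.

v_R_max = 9/20 m/s = 0.4500 m/s

quadratic (1/5)·v² + (21/25)·v + (-837/2000) = 0
  disc = (21/25)² − 4·(1/5)·(-837/2000) = 2601/2500 ; √disc = 51/50
  v_R = (−(21/25) + 51/50) / (2·(1/5)) = 9/20 m/s
check:
braking lasts T_s = (9/20)/(5/2) = 0.1800 s
robot covers v_R·T_r = 0.4500·0.0400 = 0.0180 m before braking
braking distance = 0.4500²/(2·2.5000) = 0.0405 m
person approaches 2.0000·(0.0400+0.1800) = 0.4400 m
residual clearance needed = 0.1200+0.0000+0.0000 = 0.1200 m
sum ≈ 0.0180+0.0405+0.4400+0.1200 ≈ 0.6185 m = S ✓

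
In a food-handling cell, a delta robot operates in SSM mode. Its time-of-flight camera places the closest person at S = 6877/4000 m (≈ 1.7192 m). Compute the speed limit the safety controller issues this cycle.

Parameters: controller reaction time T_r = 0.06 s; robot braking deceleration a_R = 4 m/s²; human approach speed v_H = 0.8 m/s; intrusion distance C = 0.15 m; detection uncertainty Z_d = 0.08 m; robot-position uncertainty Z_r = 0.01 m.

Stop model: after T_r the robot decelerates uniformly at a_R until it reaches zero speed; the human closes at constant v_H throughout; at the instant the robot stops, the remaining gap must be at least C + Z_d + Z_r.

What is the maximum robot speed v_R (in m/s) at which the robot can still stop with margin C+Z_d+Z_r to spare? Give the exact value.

v_R_max = 5/2 m/s = 2.5000 m/s

at the boundary: (1/8)·v² + (13/50)·v + (-229/160) = 0
  disc = (13/50)² − 4·(1/8)·(-229/160) = 31329/40000 ; √disc = 177/200
  v_R = (−(13/50) + 177/200) / (2·(1/8)) = 5/2 m/s
check:
stop time T_s = (5/2)/4 = 0.6250 s
reaction-phase robot travel = 2.5000·0.0600 = 0.1500 m
robot covers 2.5000·0.6250 − ½·4.0000·0.6250² = 0.7812 m while stopping
human over T_r+T_s: 0.8000·(0.0600+0.6250) = 0.5480 m
margins: 0.1500+0.0800+0.0100 = 0.2400 m
sum ≈ 0.1500+0.7812+0.5480+0.2400 ≈ 1.7192 m = S ✓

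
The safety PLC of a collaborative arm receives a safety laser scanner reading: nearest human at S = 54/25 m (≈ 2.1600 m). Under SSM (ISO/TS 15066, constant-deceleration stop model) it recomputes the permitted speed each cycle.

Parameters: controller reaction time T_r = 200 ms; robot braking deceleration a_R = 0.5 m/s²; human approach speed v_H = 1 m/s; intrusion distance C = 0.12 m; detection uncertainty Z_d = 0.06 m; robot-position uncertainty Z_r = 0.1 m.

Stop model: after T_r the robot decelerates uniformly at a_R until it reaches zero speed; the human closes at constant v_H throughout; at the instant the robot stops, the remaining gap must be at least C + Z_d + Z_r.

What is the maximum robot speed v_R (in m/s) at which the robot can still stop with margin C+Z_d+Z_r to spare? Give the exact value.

at the boundary: (1)·v² + (11/5)·v + (-42/25) = 0
  disc = (11/5)² − 4·(1)·(-42/25) = 289/25 ; √disc = 17/5
  v_R = (−(11/5) + 17/5) / (2·(1)) = 3/5 m/s
check:
T_s = v_R/a_R = (3/5)/(1/2) = 1.2000 s
robot covers v_R·T_r = 0.6000·0.2000 = 0.1200 m before braking
braking distance = 0.6000²/(2·0.5000) = 0.3600 m
human over T_r+T_s: 1.0000·(0.2000+1.2000) = 1.4000 m
C+Z_d+Z_r = 0.1200+0.0600+0.1000 = 0.2800 m
sum ≈ 0.1200+0.3600+1.4000+0.2800 ≈ 2.1600 m = S ✓

v_R_max = 3/5 m/s = 0.6000 m/s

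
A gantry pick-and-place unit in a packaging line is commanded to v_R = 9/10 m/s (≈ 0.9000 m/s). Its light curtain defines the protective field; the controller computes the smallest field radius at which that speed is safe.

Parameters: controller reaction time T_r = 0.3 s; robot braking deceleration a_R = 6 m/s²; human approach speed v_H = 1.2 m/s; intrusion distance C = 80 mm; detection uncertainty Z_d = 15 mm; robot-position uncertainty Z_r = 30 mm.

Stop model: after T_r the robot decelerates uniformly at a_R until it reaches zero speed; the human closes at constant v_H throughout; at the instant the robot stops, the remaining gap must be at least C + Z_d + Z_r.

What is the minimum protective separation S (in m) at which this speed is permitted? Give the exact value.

S_min = 401/400 m = 1.0025 m

T_s = v_R/a_R = (9/10)/6 = 0.1500 s
reaction-phase robot travel = 0.9000·0.3000 = 0.2700 m
braking distance = 0.9000²/(2·6.0000) = 0.0675 m
human over T_r+T_s: 1.2000·(0.3000+0.1500) = 0.5400 m
residual clearance needed = 0.0800+0.0150+0.0300 = 0.1250 m
S_min ≈ 0.2700+0.0675+0.5400+0.1250  ⇒  S_min = 401/400 m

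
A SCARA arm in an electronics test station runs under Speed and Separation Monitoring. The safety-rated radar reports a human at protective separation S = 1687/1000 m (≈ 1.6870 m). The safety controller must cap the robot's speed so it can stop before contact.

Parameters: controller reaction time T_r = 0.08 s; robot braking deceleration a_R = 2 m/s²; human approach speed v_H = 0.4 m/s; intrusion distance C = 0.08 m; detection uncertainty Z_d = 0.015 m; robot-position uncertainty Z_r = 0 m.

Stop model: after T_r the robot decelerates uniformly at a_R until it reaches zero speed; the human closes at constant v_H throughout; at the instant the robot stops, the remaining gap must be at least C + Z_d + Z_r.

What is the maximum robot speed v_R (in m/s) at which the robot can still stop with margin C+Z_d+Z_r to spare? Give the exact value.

v_R_max = 2 m/s = 2.0000 m/s

quadratic (1/4)·v² + (7/25)·v + (-39/25) = 0
  disc = (7/25)² − 4·(1/4)·(-39/25) = 1024/625 ; √disc = 32/25
  v_R = (−(7/25) + 32/25) / (2·(1/4)) = 2 m/s
check:
T_s = v_R/a_R = 2/2 = 1.0000 s
reaction-phase robot travel = 2.0000·0.0800 = 0.1600 m
braking distance = 2.0000²/(2·2.0000) = 1.0000 m
human over T_r+T_s: 0.4000·(0.0800+1.0000) = 0.4320 m
residual clearance needed = 0.0800+0.0150+0.0000 = 0.0950 m
sum ≈ 0.1600+1.0000+0.4320+0.0950 ≈ 1.6870 m = S ✓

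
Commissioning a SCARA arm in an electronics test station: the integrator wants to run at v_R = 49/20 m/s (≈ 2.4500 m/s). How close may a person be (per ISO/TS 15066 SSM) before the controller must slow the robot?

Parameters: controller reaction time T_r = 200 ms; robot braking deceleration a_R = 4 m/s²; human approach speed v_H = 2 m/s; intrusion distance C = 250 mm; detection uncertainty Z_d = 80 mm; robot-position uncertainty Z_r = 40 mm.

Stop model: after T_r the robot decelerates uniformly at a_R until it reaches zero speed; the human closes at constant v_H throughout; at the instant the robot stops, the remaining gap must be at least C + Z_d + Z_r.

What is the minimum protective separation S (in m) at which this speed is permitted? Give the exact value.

S_min = 10353/3200 m = 3.2353 m

braking lasts T_s = (49/20)/4 = 0.6125 s
reaction-phase robot travel = 2.4500·0.2000 = 0.4900 m
robot under decel: 2.4500²/(2·4.0000) = 0.7503 m
person approaches 2.0000·(0.2000+0.6125) = 1.6250 m
margins: 0.2500+0.0800+0.0400 = 0.3700 m
S_min ≈ 0.4900+0.7503+1.6250+0.3700  ⇒  S_min = 10353/3200 m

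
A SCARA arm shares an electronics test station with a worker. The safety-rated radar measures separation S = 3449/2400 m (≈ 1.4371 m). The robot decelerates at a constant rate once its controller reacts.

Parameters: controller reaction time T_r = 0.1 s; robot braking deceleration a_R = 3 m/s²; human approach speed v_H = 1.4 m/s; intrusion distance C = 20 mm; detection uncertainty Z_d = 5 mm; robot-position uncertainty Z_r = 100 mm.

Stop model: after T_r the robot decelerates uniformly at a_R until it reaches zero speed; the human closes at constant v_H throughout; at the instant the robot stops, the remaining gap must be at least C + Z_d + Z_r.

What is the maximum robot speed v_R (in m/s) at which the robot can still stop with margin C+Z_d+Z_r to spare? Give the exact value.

v_R_max = 29/20 m/s = 1.4500 m/s

at the boundary: (1/6)·v² + (17/30)·v + (-2813/2400) = 0
  disc = (17/30)² − 4·(1/6)·(-2813/2400) = 441/400 ; √disc = 21/20
  v_R = (−(17/30) + 21/20) / (2·(1/6)) = 29/20 m/s
check:
braking lasts T_s = (29/20)/3 = 0.4833 s
robot covers v_R·T_r = 1.4500·0.1000 = 0.1450 m before braking
robot covers 1.4500·0.4833 − ½·3.0000·0.4833² = 0.3504 m while stopping
person approaches 1.4000·(0.1000+0.4833) = 0.8167 m
C+Z_d+Z_r = 0.0200+0.0050+0.1000 = 0.1250 m
sum ≈ 0.1450+0.3504+0.8167+0.1250 ≈ 1.4371 m = S ✓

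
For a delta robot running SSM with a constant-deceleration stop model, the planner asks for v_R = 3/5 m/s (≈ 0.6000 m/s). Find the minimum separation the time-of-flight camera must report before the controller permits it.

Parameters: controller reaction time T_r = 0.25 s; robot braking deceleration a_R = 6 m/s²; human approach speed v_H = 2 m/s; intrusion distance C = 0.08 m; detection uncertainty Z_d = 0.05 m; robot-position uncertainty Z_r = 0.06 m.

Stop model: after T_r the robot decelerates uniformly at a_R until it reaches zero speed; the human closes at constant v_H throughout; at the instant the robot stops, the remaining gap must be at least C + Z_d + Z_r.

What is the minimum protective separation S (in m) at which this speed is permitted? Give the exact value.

S_min = 107/100 m = 1.0700 m

T_s = v_R/a_R = (3/5)/6 = 0.1000 s
reaction-phase robot travel = 0.6000·0.2500 = 0.1500 m
braking distance = 0.6000²/(2·6.0000) = 0.0300 m
human over T_r+T_s: 2.0000·(0.2500+0.1000) = 0.7000 m
C+Z_d+Z_r = 0.0800+0.0500+0.0600 = 0.1900 m
S_min ≈ 0.1500+0.0300+0.7000+0.1900  ⇒  S_min = 107/100 m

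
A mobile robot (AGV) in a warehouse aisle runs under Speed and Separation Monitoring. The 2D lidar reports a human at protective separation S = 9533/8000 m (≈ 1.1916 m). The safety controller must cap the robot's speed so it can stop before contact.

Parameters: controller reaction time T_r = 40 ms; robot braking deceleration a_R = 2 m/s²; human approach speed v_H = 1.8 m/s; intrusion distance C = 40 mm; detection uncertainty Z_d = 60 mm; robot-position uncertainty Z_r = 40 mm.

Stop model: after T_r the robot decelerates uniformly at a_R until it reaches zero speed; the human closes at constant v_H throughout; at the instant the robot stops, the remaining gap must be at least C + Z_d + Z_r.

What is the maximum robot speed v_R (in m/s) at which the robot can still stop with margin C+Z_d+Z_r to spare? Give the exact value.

v_R_max = 17/20 m/s = 0.8500 m/s

collect terms ⇒ (1/4)·v_R² + (47/50)·v_R + (-7837/8000) = 0
  disc = (47/50)² − 4·(1/4)·(-7837/8000) = 74529/40000 ; √disc = 273/200
  v_R = (−(47/50) + 273/200) / (2·(1/4)) = 17/20 m/s
check:
braking lasts T_s = (17/20)/2 = 0.4250 s
reaction-phase robot travel = 0.8500·0.0400 = 0.0340 m
robot covers 0.8500·0.4250 − ½·2.0000·0.4250² = 0.1806 m while stopping
human over T_r+T_s: 1.8000·(0.0400+0.4250) = 0.8370 m
C+Z_d+Z_r = 0.0400+0.0600+0.0400 = 0.1400 m
sum ≈ 0.0340+0.1806+0.8370+0.1400 ≈ 1.1916 m = S ✓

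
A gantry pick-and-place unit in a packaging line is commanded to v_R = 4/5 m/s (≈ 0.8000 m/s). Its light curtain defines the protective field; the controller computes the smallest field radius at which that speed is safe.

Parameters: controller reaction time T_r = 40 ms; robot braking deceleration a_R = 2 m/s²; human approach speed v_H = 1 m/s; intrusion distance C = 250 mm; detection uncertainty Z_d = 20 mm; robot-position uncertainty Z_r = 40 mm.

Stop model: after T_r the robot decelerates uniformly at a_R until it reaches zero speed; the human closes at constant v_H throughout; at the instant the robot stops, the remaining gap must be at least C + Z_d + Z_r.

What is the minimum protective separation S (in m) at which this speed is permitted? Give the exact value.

S_min = 471/500 m = 0.9420 m

T_s = v_R/a_R = (4/5)/2 = 0.4000 s
robot in T_r: 0.8000·0.0400 = 0.0320 m
robot under decel: 0.8000²/(2·2.0000) = 0.1600 m
person approaches 1.0000·(0.0400+0.4000) = 0.4400 m
C+Z_d+Z_r = 0.2500+0.0200+0.0400 = 0.3100 m
S_min ≈ 0.0320+0.1600+0.4400+0.3100  ⇒  S_min = 471/500 m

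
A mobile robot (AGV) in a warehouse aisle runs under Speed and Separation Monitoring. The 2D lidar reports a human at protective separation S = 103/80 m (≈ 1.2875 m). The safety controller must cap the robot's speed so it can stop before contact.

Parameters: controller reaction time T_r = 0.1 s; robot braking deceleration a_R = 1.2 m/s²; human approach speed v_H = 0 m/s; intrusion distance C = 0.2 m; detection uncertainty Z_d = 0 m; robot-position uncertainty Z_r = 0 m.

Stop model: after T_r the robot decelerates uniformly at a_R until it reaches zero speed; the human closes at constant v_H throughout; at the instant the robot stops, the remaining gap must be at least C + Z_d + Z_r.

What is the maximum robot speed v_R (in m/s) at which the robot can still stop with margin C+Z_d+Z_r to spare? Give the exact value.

v_R_max = 3/2 m/s = 1.5000 m/s

collect terms ⇒ (5/12)·v_R² + (1/10)·v_R + (-87/80) = 0
  disc = (1/10)² − 4·(5/12)·(-87/80) = 729/400 ; √disc = 27/20
  v_R = (−(1/10) + 27/20) / (2·(5/12)) = 3/2 m/s
check:
T_s = v_R/a_R = (3/2)/(6/5) = 1.2500 s
robot covers v_R·T_r = 1.5000·0.1000 = 0.1500 m before braking
braking distance = 1.5000²/(2·1.2000) = 0.9375 m
human closes 0.0000·1.3500 = 0.0000 m
margins: 0.2000+0.0000+0.0000 = 0.2000 m
sum ≈ 0.1500+0.9375+0.0000+0.2000 ≈ 1.2875 m = S ✓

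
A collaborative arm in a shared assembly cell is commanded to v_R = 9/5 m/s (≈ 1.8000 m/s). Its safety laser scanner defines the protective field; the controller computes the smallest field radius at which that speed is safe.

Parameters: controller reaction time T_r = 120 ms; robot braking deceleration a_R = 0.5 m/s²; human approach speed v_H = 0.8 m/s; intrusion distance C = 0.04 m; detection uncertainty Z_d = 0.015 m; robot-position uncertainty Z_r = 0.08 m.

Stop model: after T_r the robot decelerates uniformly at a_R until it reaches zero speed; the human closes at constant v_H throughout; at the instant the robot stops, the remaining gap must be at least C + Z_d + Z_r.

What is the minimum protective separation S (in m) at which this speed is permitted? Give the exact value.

S_min = 6567/1000 m = 6.5670 m

stop time T_s = (9/5)/(1/2) = 3.6000 s
robot covers v_R·T_r = 1.8000·0.1200 = 0.2160 m before braking
robot covers 1.8000·3.6000 − ½·0.5000·3.6000² = 3.2400 m while stopping
human closes 0.8000·3.7200 = 2.9760 m
margins: 0.0400+0.0150+0.0800 = 0.1350 m
S_min ≈ 0.2160+3.2400+2.9760+0.1350  ⇒  S_min = 6567/1000 m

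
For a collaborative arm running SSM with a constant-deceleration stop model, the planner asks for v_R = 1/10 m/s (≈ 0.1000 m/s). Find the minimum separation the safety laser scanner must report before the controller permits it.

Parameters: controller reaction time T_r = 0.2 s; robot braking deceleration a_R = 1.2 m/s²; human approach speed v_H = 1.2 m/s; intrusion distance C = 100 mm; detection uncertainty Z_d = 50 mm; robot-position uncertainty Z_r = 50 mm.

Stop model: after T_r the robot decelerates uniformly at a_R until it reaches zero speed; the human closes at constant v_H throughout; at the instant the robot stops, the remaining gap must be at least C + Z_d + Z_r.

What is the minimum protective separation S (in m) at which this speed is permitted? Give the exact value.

S_min = 677/1200 m = 0.5642 m

braking lasts T_s = (1/10)/(6/5) = 0.0833 s
robot in T_r: 0.1000·0.2000 = 0.0200 m
braking distance = 0.1000²/(2·1.2000) = 0.0042 m
human over T_r+T_s: 1.2000·(0.2000+0.0833) = 0.3400 m
C+Z_d+Z_r = 0.1000+0.0500+0.0500 = 0.2000 m
S_min ≈ 0.0200+0.0042+0.3400+0.2000  ⇒  S_min = 677/1200 m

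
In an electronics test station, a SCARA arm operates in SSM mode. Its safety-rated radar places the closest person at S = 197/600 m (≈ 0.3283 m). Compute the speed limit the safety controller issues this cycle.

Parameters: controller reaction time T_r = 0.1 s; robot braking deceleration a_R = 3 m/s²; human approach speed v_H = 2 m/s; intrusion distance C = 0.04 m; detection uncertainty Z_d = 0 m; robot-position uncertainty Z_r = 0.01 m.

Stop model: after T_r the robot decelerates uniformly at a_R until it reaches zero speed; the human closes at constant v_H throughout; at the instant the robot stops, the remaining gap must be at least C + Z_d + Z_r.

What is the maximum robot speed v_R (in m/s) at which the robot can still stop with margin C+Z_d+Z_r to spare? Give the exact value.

v_R_max = 1/10 m/s = 0.1000 m/s

quadratic (1/6)·v² + (23/30)·v + (-47/600) = 0
  disc = (23/30)² − 4·(1/6)·(-47/600) = 16/25 ; √disc = 4/5
  v_R = (−(23/30) + 4/5) / (2·(1/6)) = 1/10 m/s
check:
braking lasts T_s = (1/10)/3 = 0.0333 s
robot in T_r: 0.1000·0.1000 = 0.0100 m
braking distance = 0.1000²/(2·3.0000) = 0.0017 m
human closes 2.0000·0.1333 = 0.2667 m
C+Z_d+Z_r = 0.0400+0.0000+0.0100 = 0.0500 m
sum ≈ 0.0100+0.0017+0.2667+0.0500 ≈ 0.3283 m = S ✓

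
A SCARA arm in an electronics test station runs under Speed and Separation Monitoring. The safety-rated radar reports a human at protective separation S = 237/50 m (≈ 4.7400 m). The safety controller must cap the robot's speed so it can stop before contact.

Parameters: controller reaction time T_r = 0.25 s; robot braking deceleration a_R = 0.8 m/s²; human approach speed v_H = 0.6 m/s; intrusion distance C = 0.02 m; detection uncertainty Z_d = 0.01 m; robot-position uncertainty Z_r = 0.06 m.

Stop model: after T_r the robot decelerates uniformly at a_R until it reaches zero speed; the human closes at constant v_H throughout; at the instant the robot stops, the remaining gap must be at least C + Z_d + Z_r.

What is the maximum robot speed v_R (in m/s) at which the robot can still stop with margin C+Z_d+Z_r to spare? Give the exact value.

quadratic (5/8)·v² + (1)·v + (-9/2) = 0
  disc = (1)² − 4·(5/8)·(-9/2) = 49/4 ; √disc = 7/2
  v_R = (−(1) + 7/2) / (2·(5/8)) = 2 m/s
check:
braking lasts T_s = 2/(4/5) = 2.5000 s
robot in T_r: 2.0000·0.2500 = 0.5000 m
robot covers 2.0000·2.5000 − ½·0.8000·2.5000² = 2.5000 m while stopping
person approaches 0.6000·(0.2500+2.5000) = 1.6500 m
C+Z_d+Z_r = 0.0200+0.0100+0.0600 = 0.0900 m
sum ≈ 0.5000+2.5000+1.6500+0.0900 ≈ 4.7400 m = S ✓

v_R_max = 2 m/s = 2.0000 m/s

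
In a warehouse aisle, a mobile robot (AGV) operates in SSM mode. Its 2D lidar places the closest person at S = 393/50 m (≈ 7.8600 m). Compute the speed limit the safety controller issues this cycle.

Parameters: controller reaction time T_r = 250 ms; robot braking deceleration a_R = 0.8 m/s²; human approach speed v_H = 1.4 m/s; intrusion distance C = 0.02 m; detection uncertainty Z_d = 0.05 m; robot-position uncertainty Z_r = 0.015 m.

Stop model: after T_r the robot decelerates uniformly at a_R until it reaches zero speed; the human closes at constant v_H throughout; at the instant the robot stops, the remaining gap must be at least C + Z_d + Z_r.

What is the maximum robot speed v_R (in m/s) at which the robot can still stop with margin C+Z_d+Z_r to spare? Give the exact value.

at the boundary: (5/8)·v² + (2)·v + (-297/40) = 0
  disc = (2)² − 4·(5/8)·(-297/40) = 361/16 ; √disc = 19/4
  v_R = (−(2) + 19/4) / (2·(5/8)) = 11/5 m/s
check:
T_s = v_R/a_R = (11/5)/(4/5) = 2.7500 s
reaction-phase robot travel = 2.2000·0.2500 = 0.5500 m
robot covers 2.2000·2.7500 − ½·0.8000·2.7500² = 3.0250 m while stopping
person approaches 1.4000·(0.2500+2.7500) = 4.2000 m
residual clearance needed = 0.0200+0.0500+0.0150 = 0.0850 m
sum ≈ 0.5500+3.0250+4.2000+0.0850 ≈ 7.8600 m = S ✓

v_R_max = 11/5 m/s = 2.2000 m/s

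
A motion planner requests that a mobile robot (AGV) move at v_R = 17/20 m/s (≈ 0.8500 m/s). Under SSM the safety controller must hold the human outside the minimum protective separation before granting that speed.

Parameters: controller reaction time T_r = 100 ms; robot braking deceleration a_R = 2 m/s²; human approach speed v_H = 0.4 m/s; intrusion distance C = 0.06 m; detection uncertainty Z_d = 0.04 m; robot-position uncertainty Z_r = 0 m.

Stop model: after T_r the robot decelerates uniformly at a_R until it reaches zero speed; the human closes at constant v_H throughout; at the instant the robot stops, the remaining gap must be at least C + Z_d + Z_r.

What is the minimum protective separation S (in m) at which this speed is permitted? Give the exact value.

S_min = 921/1600 m = 0.5756 m

stop time T_s = (17/20)/2 = 0.4250 s
robot in T_r: 0.8500·0.1000 = 0.0850 m
robot covers 0.8500·0.4250 − ½·2.0000·0.4250² = 0.1806 m while stopping
human closes 0.4000·0.5250 = 0.2100 m
residual clearance needed = 0.0600+0.0400+0.0000 = 0.1000 m
S_min ≈ 0.0850+0.1806+0.2100+0.1000  ⇒  S_min = 921/1600 m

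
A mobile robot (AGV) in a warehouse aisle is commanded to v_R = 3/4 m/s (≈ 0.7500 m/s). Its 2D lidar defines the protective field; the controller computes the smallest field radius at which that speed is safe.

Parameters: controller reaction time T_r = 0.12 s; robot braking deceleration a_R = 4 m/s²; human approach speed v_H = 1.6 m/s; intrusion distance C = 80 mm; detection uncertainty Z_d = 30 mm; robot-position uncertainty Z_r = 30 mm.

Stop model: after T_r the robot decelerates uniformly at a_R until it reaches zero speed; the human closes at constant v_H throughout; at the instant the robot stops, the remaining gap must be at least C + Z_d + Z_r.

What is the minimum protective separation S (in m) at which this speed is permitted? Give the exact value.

S_min = 12677/16000 m = 0.7923 m

stop time T_s = (3/4)/4 = 0.1875 s
robot in T_r: 0.7500·0.1200 = 0.0900 m
robot covers 0.7500·0.1875 − ½·4.0000·0.1875² = 0.0703 m while stopping
human closes 1.6000·0.3075 = 0.4920 m
margins: 0.0800+0.0300+0.0300 = 0.1400 m
S_min ≈ 0.0900+0.0703+0.4920+0.1400  ⇒  S_min = 12677/16000 m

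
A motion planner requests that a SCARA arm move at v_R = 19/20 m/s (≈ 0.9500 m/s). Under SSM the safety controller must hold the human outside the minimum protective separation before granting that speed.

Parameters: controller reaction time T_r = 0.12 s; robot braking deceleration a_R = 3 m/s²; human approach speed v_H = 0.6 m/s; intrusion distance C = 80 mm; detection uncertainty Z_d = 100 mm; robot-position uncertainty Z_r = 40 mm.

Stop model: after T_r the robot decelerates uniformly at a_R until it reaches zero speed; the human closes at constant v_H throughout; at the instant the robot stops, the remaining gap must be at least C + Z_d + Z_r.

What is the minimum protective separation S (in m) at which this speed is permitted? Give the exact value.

S_min = 8957/12000 m = 0.7464 m

T_s = v_R/a_R = (19/20)/3 = 0.3167 s
robot in T_r: 0.9500·0.1200 = 0.1140 m
braking distance = 0.9500²/(2·3.0000) = 0.1504 m
person approaches 0.6000·(0.1200+0.3167) = 0.2620 m
residual clearance needed = 0.0800+0.1000+0.0400 = 0.2200 m
S_min ≈ 0.1140+0.1504+0.2620+0.2200  ⇒  S_min = 8957/12000 m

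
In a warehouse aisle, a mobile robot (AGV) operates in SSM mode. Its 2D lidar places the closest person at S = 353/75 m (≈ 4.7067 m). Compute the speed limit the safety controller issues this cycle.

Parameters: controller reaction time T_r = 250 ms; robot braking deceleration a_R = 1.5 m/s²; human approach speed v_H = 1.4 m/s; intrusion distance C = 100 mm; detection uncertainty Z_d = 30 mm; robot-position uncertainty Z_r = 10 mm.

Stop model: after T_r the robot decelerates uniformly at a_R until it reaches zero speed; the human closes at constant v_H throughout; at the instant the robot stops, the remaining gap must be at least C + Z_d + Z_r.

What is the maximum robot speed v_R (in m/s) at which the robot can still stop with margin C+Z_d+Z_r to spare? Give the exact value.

collect terms ⇒ (1/3)·v_R² + (71/60)·v_R + (-253/60) = 0
  disc = (71/60)² − 4·(1/3)·(-253/60) = 2809/400 ; √disc = 53/20
  v_R = (−(71/60) + 53/20) / (2·(1/3)) = 11/5 m/s
check:
stop time T_s = (11/5)/(3/2) = 1.4667 s
reaction-phase robot travel = 2.2000·0.2500 = 0.5500 m
robot under decel: 2.2000²/(2·1.5000) = 1.6133 m
person approaches 1.4000·(0.2500+1.4667) = 2.4033 m
C+Z_d+Z_r = 0.1000+0.0300+0.0100 = 0.1400 m
sum ≈ 0.5500+1.6133+2.4033+0.1400 ≈ 4.7067 m = S ✓

v_R_max = 11/5 m/s = 2.2000 m/s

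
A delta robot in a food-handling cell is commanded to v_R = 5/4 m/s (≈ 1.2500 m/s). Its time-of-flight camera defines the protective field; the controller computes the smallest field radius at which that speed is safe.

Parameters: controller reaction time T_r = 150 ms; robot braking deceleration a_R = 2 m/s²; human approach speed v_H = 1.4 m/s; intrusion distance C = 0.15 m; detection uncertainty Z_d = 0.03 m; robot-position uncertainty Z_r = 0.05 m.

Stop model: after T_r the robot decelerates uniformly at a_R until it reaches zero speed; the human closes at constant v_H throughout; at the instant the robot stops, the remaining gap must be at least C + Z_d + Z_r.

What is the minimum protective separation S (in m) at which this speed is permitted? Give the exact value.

S_min = 3029/1600 m = 1.8931 m

braking lasts T_s = (5/4)/2 = 0.6250 s
robot in T_r: 1.2500·0.1500 = 0.1875 m
braking distance = 1.2500²/(2·2.0000) = 0.3906 m
human over T_r+T_s: 1.4000·(0.1500+0.6250) = 1.0850 m
residual clearance needed = 0.1500+0.0300+0.0500 = 0.2300 m
S_min ≈ 0.1875+0.3906+1.0850+0.2300  ⇒  S_min = 3029/1600 m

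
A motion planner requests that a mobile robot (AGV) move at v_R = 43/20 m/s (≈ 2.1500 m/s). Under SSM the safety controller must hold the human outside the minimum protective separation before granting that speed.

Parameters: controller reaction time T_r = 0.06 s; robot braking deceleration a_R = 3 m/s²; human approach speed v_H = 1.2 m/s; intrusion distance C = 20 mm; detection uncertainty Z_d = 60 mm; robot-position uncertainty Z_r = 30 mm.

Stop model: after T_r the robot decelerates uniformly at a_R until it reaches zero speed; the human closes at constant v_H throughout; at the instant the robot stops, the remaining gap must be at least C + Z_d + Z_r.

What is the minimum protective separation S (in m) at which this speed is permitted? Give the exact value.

stop time T_s = (43/20)/3 = 0.7167 s
robot in T_r: 2.1500·0.0600 = 0.1290 m
robot covers 2.1500·0.7167 − ½·3.0000·0.7167² = 0.7704 m while stopping
human over T_r+T_s: 1.2000·(0.0600+0.7167) = 0.9320 m
residual clearance needed = 0.0200+0.0600+0.0300 = 0.1100 m
S_min ≈ 0.1290+0.7704+0.9320+0.1100  ⇒  S_min = 23297/12000 m

S_min = 23297/12000 m = 1.9414 m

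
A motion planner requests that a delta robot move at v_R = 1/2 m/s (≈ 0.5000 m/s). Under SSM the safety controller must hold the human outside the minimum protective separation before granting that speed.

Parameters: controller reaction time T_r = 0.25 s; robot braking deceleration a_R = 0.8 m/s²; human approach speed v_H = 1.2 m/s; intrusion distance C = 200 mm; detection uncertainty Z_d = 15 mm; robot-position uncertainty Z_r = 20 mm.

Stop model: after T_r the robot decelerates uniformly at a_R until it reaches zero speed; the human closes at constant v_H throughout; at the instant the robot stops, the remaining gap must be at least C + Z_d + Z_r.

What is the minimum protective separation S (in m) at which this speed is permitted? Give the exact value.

S_min = 1253/800 m = 1.5662 m

T_s = v_R/a_R = (1/2)/(4/5) = 0.6250 s
robot in T_r: 0.5000·0.2500 = 0.1250 m
robot covers 0.5000·0.6250 − ½·0.8000·0.6250² = 0.1562 m while stopping
human over T_r+T_s: 1.2000·(0.2500+0.6250) = 1.0500 m
margins: 0.2000+0.0150+0.0200 = 0.2350 m
S_min ≈ 0.1250+0.1562+1.0500+0.2350  ⇒  S_min = 1253/800 m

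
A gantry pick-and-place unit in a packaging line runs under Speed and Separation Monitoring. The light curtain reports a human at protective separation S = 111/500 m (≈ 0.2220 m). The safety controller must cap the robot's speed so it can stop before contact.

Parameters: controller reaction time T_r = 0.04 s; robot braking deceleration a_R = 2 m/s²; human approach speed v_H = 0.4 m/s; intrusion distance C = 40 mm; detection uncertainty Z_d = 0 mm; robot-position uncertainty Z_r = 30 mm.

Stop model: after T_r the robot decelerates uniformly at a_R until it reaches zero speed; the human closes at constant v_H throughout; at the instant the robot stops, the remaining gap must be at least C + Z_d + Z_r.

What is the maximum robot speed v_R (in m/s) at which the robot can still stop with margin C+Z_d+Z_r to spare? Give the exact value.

v_R_max = 2/5 m/s = 0.4000 m/s

quadratic (1/4)·v² + (6/25)·v + (-17/125) = 0
  disc = (6/25)² − 4·(1/4)·(-17/125) = 121/625 ; √disc = 11/25
  v_R = (−(6/25) + 11/25) / (2·(1/4)) = 2/5 m/s
check:
braking lasts T_s = (2/5)/2 = 0.2000 s
robot covers v_R·T_r = 0.4000·0.0400 = 0.0160 m before braking
robot covers 0.4000·0.2000 − ½·2.0000·0.2000² = 0.0400 m while stopping
human closes 0.4000·0.2400 = 0.0960 m
residual clearance needed = 0.0400+0.0000+0.0300 = 0.0700 m
sum ≈ 0.0160+0.0400+0.0960+0.0700 ≈ 0.2220 m = S ✓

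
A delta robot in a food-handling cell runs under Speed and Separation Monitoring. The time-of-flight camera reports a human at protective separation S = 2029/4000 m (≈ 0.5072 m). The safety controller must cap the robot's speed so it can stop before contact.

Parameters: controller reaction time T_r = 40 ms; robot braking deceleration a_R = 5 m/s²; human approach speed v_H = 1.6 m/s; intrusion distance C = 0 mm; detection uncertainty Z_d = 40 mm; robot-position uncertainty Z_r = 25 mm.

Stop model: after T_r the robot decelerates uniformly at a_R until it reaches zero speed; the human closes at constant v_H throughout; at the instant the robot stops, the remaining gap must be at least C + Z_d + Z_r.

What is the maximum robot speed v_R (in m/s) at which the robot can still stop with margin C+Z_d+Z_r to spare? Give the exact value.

v_R_max = 17/20 m/s = 0.8500 m/s

at the boundary: (1/10)·v² + (9/25)·v + (-1513/4000) = 0
  disc = (9/25)² − 4·(1/10)·(-1513/4000) = 2809/10000 ; √disc = 53/100
  v_R = (−(9/25) + 53/100) / (2·(1/10)) = 17/20 m/s
check:
braking lasts T_s = (17/20)/5 = 0.1700 s
robot in T_r: 0.8500·0.0400 = 0.0340 m
braking distance = 0.8500²/(2·5.0000) = 0.0722 m
human closes 1.6000·0.2100 = 0.3360 m
C+Z_d+Z_r = 0.0000+0.0400+0.0250 = 0.0650 m
sum ≈ 0.0340+0.0722+0.3360+0.0650 ≈ 0.5072 m = S ✓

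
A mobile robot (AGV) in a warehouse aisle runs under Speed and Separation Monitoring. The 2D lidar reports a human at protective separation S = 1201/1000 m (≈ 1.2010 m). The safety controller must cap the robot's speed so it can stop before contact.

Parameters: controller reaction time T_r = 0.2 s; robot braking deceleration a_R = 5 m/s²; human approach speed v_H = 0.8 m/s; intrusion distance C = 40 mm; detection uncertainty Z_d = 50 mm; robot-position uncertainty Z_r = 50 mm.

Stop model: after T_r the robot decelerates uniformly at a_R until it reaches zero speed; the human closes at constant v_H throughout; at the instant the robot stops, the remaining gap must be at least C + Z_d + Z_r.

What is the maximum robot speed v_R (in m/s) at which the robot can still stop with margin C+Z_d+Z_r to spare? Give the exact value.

collect terms ⇒ (1/10)·v_R² + (9/25)·v_R + (-901/1000) = 0
  disc = (9/25)² − 4·(1/10)·(-901/1000) = 49/100 ; √disc = 7/10
  v_R = (−(9/25) + 7/10) / (2·(1/10)) = 17/10 m/s
check:
stop time T_s = (17/10)/5 = 0.3400 s
robot in T_r: 1.7000·0.2000 = 0.3400 m
robot under decel: 1.7000²/(2·5.0000) = 0.2890 m
human over T_r+T_s: 0.8000·(0.2000+0.3400) = 0.4320 m
margins: 0.0400+0.0500+0.0500 = 0.1400 m
sum ≈ 0.3400+0.2890+0.4320+0.1400 ≈ 1.2010 m = S ✓

v_R_max = 17/10 m/s = 1.7000 m/s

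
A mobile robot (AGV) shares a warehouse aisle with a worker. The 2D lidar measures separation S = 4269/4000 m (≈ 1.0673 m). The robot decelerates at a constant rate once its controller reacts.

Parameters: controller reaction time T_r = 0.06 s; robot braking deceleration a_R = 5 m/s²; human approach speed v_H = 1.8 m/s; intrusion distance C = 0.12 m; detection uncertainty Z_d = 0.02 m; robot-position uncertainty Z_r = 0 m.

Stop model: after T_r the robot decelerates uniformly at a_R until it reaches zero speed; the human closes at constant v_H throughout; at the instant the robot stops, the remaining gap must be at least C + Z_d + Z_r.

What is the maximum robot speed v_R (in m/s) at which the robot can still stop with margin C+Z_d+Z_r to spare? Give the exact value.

collect terms ⇒ (1/10)·v_R² + (21/50)·v_R + (-3277/4000) = 0
  disc = (21/50)² − 4·(1/10)·(-3277/4000) = 5041/10000 ; √disc = 71/100
  v_R = (−(21/50) + 71/100) / (2·(1/10)) = 29/20 m/s
check:
stop time T_s = (29/20)/5 = 0.2900 s
reaction-phase robot travel = 1.4500·0.0600 = 0.0870 m
braking distance = 1.4500²/(2·5.0000) = 0.2102 m
person approaches 1.8000·(0.0600+0.2900) = 0.6300 m
C+Z_d+Z_r = 0.1200+0.0200+0.0000 = 0.1400 m
sum ≈ 0.0870+0.2102+0.6300+0.1400 ≈ 1.0673 m = S ✓

v_R_max = 29/20 m/s = 1.4500 m/s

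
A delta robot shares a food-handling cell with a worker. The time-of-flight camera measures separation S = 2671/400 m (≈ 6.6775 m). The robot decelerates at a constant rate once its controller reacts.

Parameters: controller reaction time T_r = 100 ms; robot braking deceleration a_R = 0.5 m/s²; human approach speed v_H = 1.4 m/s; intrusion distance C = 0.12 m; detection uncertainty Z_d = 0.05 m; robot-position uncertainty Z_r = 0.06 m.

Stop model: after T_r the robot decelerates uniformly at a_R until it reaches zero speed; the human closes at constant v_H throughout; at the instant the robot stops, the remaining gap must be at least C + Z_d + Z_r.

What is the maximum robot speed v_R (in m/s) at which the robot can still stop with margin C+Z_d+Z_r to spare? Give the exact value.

v_R_max = 29/20 m/s = 1.4500 m/s

at the boundary: (1)·v² + (29/10)·v + (-2523/400) = 0
  disc = (29/10)² − 4·(1)·(-2523/400) = 841/25 ; √disc = 29/5
  v_R = (−(29/10) + 29/5) / (2·(1)) = 29/20 m/s
check:
stop time T_s = (29/20)/(1/2) = 2.9000 s
reaction-phase robot travel = 1.4500·0.1000 = 0.1450 m
braking distance = 1.4500²/(2·0.5000) = 2.1025 m
human closes 1.4000·3.0000 = 4.2000 m
margins: 0.1200+0.0500+0.0600 = 0.2300 m
sum ≈ 0.1450+2.1025+4.2000+0.2300 ≈ 6.6775 m = S ✓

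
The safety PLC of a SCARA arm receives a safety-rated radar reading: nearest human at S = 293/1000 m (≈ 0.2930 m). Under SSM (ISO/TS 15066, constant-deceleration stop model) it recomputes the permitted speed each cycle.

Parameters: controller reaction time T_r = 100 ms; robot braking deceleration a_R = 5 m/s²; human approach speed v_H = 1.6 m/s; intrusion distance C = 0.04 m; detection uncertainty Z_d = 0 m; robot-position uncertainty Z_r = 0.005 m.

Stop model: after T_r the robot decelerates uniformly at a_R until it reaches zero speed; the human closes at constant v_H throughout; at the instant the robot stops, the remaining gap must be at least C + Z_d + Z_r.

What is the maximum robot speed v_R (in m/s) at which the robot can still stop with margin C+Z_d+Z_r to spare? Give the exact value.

quadratic (1/10)·v² + (21/50)·v + (-11/125) = 0
  disc = (21/50)² − 4·(1/10)·(-11/125) = 529/2500 ; √disc = 23/50
  v_R = (−(21/50) + 23/50) / (2·(1/10)) = 1/5 m/s
check:
T_s = v_R/a_R = (1/5)/5 = 0.0400 s
reaction-phase robot travel = 0.2000·0.1000 = 0.0200 m
robot under decel: 0.2000²/(2·5.0000) = 0.0040 m
person approaches 1.6000·(0.1000+0.0400) = 0.2240 m
residual clearance needed = 0.0400+0.0000+0.0050 = 0.0450 m
sum ≈ 0.0200+0.0040+0.2240+0.0450 ≈ 0.2930 m = S ✓

v_R_max = 1/5 m/s = 0.2000 m/s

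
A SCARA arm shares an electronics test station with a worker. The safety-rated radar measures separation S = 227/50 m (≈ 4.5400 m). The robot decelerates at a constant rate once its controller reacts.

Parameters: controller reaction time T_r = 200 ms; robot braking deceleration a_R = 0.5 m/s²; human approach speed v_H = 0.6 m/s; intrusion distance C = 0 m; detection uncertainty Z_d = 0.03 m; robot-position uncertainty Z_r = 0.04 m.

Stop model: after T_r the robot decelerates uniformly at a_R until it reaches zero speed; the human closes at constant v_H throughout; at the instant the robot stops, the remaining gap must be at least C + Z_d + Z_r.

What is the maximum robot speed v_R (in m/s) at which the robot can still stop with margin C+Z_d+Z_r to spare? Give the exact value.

v_R_max = 3/2 m/s = 1.5000 m/s

collect terms ⇒ (1)·v_R² + (7/5)·v_R + (-87/20) = 0
  disc = (7/5)² − 4·(1)·(-87/20) = 484/25 ; √disc = 22/5
  v_R = (−(7/5) + 22/5) / (2·(1)) = 3/2 m/s
check:
braking lasts T_s = (3/2)/(1/2) = 3.0000 s
reaction-phase robot travel = 1.5000·0.2000 = 0.3000 m
robot under decel: 1.5000²/(2·0.5000) = 2.2500 m
person approaches 0.6000·(0.2000+3.0000) = 1.9200 m
margins: 0.0000+0.0300+0.0400 = 0.0700 m
sum ≈ 0.3000+2.2500+1.9200+0.0700 ≈ 4.5400 m = S ✓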